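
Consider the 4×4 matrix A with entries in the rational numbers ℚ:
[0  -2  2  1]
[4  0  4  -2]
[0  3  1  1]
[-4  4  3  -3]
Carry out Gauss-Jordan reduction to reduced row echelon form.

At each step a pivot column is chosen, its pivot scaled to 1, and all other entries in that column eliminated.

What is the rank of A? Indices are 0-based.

[1] R0 <-> R1
[1] R0 /= 4  ⇒  (1, 0, 1, -1/2)
     R3 -= -4·R0  ⇒  (0, 4, 7, -5)
[2] R1 /= -2  ⇒  (0, 1, -1, -1/2)
     R2 -= 3·R1  ⇒  (0, 0, 4, 5/2)
     R3 -= 4·R1  ⇒  (0, 0, 11, -3)
[3] R2 /= 4  ⇒  (0, 0, 1, 5/8)
     R0 -= 1·R2  ⇒  (1, 0, 0, -9/8)
     R1 -= -1·R2  ⇒  (0, 1, 0, 1/8)
     R3 -= 11·R2  ⇒  (0, 0, 0, -79/8)
[4] R3 /= -79/8  ⇒  (0, 0, 0, 1)
     R0 -= -9/8·R3  ⇒  (1, 0, 0, 0)
     R1 -= 1/8·R3  ⇒  (0, 1, 0, 0)
     R2 -= 5/8·R3  ⇒  (0, 0, 1, 0)

rank = 4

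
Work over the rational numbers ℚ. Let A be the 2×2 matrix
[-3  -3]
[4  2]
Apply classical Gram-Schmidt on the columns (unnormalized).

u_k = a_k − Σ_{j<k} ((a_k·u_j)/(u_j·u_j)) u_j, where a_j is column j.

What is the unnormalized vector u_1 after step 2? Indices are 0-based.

u_1 = (-24/25, -18/25)

Step 1: u_0 = a_0 = (-3, 4).
Step 2: u_1 = a_1 − (17/25)·u_0 = (-24/25, -18/25).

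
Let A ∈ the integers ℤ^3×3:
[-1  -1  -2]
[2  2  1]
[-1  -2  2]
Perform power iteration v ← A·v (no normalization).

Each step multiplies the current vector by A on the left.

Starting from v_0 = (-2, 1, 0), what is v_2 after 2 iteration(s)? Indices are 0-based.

v_2 = (1, -2, 3)

v_0 = (-2, 1, 0).
v_1 = A·v_0 = (1, -2, 0).
v_2 = A·v_1 = (1, -2, 3).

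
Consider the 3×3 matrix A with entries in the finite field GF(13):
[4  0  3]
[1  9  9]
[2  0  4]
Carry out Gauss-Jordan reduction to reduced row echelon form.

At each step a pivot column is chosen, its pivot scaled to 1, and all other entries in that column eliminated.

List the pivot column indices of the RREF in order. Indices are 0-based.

pivot columns: 0, 1, 2

pivot(0,0)=4: scale R0 → (1, 0, 4)
  clear (1,0): R1 −= (1)R0 → (0, 9, 5)
  clear (2,0): R2 −= (2)R0 → (0, 0, 9)
pivot(1,1)=9: scale R1 → (0, 1, 2)
pivot(2,2)=9: scale R2 → (0, 0, 1)
  clear (0,2): R0 −= (4)R2 → (1, 0, 0)
  clear (1,2): R1 −= (2)R2 → (0, 1, 0)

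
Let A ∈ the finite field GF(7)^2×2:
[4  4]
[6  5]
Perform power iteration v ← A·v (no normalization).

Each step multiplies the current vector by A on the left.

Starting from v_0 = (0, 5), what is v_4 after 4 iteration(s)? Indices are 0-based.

v_4 = (4, 4)

v_0 = (0, 5).
v_1 = A·v_0 = (6, 4).
v_2 = A·v_1 = (5, 0).
v_3 = A·v_2 = (6, 2).
v_4 = A·v_3 = (4, 4).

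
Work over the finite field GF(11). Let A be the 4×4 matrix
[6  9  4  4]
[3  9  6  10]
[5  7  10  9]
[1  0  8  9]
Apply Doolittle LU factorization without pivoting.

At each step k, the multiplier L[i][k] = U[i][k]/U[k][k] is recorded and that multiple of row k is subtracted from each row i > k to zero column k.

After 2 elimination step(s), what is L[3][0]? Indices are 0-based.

L[3][0] = 2

Step 1: pivot at (0,0) is 6.
  row1 ← row1 − (6)·row0  ⇒  L[1][0]=6, U row1=(0, 10, 4, 8)
  row2 ← row2 − (10)·row0  ⇒  L[2][0]=10, U row2=(0, 5, 3, 2)
  row3 ← row3 − (2)·row0  ⇒  L[3][0]=2, U row3=(0, 4, 0, 1)
Step 2: pivot at (1,1) is 10.
  row2 ← row2 − (6)·row1  ⇒  L[2][1]=6, U row2=(0, 0, 1, 9)
  row3 ← row3 − (7)·row1  ⇒  L[3][1]=7, U row3=(0, 0, 5, 0)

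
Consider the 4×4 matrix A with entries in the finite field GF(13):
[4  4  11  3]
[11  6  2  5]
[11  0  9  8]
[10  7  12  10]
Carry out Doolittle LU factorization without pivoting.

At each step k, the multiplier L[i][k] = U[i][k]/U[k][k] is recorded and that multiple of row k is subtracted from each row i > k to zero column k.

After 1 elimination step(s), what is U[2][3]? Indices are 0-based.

k=0: U[0][0]=4
  eliminate (1,0): mult=6, new row 1: (0, 8, 1, 0); set L[1][0]=6
  eliminate (2,0): mult=6, new row 2: (0, 2, 8, 3); set L[2][0]=6
  eliminate (3,0): mult=9, new row 3: (0, 10, 4, 9); set L[3][0]=9

U[2][3] = 3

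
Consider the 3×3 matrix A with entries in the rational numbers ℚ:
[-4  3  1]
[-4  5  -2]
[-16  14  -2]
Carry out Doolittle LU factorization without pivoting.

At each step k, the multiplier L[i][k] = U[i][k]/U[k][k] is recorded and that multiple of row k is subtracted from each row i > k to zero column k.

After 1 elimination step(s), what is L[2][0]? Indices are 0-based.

L[2][0] = 4

[col 0] pivot -4
  R1 -= 1*R0 → (0, 2, -3)  (L[1][0] := 1)
  R2 -= 4*R0 → (0, 2, -6)  (L[2][0] := 4)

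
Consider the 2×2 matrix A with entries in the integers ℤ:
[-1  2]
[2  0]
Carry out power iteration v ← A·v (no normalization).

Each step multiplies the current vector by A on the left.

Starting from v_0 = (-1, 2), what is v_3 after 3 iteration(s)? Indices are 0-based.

v_3 = (29, -18)

v_0 = (-1, 2).
v_1 = A·v_0 = (5, -2).
v_2 = A·v_1 = (-9, 10).
v_3 = A·v_2 = (29, -18).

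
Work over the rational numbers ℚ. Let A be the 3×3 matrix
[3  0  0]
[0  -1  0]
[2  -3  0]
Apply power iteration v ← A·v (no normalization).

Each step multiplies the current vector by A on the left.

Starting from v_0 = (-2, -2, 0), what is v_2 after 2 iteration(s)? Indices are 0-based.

v_2 = (-18, -2, -18)

v_0 = (-2, -2, 0).
v_1 = A·v_0 = (-6, 2, 2).
v_2 = A·v_1 = (-18, -2, -18).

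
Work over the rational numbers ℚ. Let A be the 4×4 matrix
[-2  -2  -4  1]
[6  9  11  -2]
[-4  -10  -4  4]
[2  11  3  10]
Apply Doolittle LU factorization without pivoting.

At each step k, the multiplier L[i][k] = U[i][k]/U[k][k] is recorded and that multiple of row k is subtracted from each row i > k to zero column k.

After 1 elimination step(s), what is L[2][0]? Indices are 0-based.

Step 1: pivot at (0,0) is -2.
  row1 ← row1 − (-3)·row0  ⇒  L[1][0]=-3, U row1=(0, 3, -1, 1)
  row2 ← row2 − (2)·row0  ⇒  L[2][0]=2, U row2=(0, -6, 4, 2)
  row3 ← row3 − (-1)·row0  ⇒  L[3][0]=-1, U row3=(0, 9, -1, 11)

L[2][0] = 2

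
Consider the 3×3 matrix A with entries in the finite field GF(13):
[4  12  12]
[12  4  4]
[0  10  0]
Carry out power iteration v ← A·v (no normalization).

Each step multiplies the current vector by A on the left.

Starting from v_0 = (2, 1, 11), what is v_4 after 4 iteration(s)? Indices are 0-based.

v_0 = (2, 1, 11).
v_1 = A·v_0 = (9, 7, 10).
v_2 = A·v_1 = (6, 7, 5).
v_3 = A·v_2 = (12, 3, 5).
v_4 = A·v_3 = (1, 7, 4).

v_4 = (1, 7, 4)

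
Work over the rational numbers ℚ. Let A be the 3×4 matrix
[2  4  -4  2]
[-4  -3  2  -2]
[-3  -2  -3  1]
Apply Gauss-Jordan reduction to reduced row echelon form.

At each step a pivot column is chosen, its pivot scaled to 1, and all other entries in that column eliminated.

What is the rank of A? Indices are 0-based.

rank = 3

[1] R0 /= 2  ⇒  (1, 2, -2, 1)
     R1 -= -4·R0  ⇒  (0, 5, -6, 2)
     R2 -= -3·R0  ⇒  (0, 4, -9, 4)
[2] R1 /= 5  ⇒  (0, 1, -6/5, 2/5)
     R0 -= 2·R1  ⇒  (1, 0, 2/5, 1/5)
     R2 -= 4·R1  ⇒  (0, 0, -21/5, 12/5)
[3] R2 /= -21/5  ⇒  (0, 0, 1, -4/7)
     R0 -= 2/5·R2  ⇒  (1, 0, 0, 3/7)
     R1 -= -6/5·R2  ⇒  (0, 1, 0, -2/7)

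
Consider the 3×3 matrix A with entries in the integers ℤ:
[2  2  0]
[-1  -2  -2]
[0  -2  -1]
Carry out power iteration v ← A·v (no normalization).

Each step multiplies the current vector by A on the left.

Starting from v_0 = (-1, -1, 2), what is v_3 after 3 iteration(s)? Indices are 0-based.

v_0 = (-1, -1, 2).
v_1 = A·v_0 = (-4, -1, 0).
v_2 = A·v_1 = (-10, 6, 2).
v_3 = A·v_2 = (-8, -6, -14).

v_3 = (-8, -6, -14)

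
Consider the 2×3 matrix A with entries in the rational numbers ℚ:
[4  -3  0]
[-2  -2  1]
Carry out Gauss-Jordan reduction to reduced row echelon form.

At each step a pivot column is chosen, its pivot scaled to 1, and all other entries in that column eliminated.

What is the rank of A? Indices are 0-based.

rank = 2

step 1: normalize row 0 (÷4) = (1, -3/4, 0)
  row 1: subtract -2×row0 = (0, -7/2, 1)
step 2: normalize row 1 (÷-7/2) = (0, 1, -2/7)
  row 0: subtract -3/4×row1 = (1, 0, -3/14)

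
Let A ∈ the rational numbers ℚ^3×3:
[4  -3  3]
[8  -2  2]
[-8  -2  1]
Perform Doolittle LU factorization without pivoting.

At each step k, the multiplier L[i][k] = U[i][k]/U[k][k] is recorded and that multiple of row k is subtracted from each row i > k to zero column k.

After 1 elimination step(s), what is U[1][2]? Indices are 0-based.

k=0: U[0][0]=4
  eliminate (1,0): mult=2, new row 1: (0, 4, -4); set L[1][0]=2
  eliminate (2,0): mult=-2, new row 2: (0, -8, 7); set L[2][0]=-2

U[1][2] = -4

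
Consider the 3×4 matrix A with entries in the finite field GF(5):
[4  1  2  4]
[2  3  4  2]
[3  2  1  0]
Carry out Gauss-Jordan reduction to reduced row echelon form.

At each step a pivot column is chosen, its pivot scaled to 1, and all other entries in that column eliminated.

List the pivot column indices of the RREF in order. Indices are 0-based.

[1] R0 /= 4  ⇒  (1, 4, 3, 1)
     R1 -= 2·R0  ⇒  (0, 0, 3, 0)
     R2 -= 3·R0  ⇒  (0, 0, 2, 2)
column 1 empty below row 1
[2] R1 /= 3  ⇒  (0, 0, 1, 0)
     R0 -= 3·R1  ⇒  (1, 4, 0, 1)
     R2 -= 2·R1  ⇒  (0, 0, 0, 2)
[3] R2 /= 2  ⇒  (0, 0, 0, 1)
     R0 -= 1·R2  ⇒  (1, 4, 0, 0)

pivot columns: 0, 2, 3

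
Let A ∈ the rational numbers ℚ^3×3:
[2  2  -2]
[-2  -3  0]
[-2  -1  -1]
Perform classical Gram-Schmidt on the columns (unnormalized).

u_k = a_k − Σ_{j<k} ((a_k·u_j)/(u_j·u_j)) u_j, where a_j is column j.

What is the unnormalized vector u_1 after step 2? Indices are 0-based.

Step 1: u_0 = a_0 = (2, -2, -2).
Step 2: u_1 = a_1 − (1)·u_0 = (0, -1, 1).

u_1 = (0, -1, 1)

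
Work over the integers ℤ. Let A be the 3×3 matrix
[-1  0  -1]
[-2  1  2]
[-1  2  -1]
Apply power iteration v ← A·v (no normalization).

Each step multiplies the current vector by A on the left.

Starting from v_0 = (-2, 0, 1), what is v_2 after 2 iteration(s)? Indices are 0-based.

v_0 = (-2, 0, 1).
v_1 = A·v_0 = (1, 6, 1).
v_2 = A·v_1 = (-2, 6, 10).

v_2 = (-2, 6, 10)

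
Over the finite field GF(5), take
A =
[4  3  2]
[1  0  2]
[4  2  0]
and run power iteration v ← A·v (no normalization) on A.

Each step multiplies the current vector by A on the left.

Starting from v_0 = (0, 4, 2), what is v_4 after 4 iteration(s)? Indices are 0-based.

v_4 = (4, 2, 4)

v_0 = (0, 4, 2).
v_1 = A·v_0 = (1, 4, 3).
v_2 = A·v_1 = (2, 2, 2).
v_3 = A·v_2 = (3, 1, 2).
v_4 = A·v_3 = (4, 2, 4).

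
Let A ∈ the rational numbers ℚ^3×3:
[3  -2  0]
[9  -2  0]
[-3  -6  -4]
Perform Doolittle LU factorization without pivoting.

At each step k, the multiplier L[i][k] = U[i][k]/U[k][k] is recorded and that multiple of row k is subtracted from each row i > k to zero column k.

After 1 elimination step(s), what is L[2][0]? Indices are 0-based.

[col 0] pivot 3
  R1 -= 3*R0 → (0, 4, 0)  (L[1][0] := 3)
  R2 -= -1*R0 → (0, -8, -4)  (L[2][0] := -1)

L[2][0] = -1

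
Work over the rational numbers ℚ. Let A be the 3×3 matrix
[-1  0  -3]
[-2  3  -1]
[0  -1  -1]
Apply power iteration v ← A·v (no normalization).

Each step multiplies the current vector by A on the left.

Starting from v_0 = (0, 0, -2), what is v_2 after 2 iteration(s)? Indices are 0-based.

v_0 = (0, 0, -2).
v_1 = A·v_0 = (6, 2, 2).
v_2 = A·v_1 = (-12, -8, -4).

v_2 = (-12, -8, -4)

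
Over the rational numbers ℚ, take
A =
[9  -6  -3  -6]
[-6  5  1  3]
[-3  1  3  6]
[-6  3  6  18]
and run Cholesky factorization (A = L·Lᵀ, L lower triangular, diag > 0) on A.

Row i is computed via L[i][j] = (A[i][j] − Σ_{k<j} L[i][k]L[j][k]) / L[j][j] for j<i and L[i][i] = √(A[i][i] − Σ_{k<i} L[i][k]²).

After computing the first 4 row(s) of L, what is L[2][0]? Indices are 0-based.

L[2][0] = -1

Step 1: L[0][0] = √(9) = 3.
  L[1][0] = (-6) / L[0][0] = -2.
Step 2: L[1][1] = √(1) = 1.
  L[2][0] = (-3) / L[0][0] = -1.
  L[2][1] = (-1) / L[1][1] = -1.
Step 3: L[2][2] = √(1) = 1.
  L[3][0] = (-6) / L[0][0] = -2.
  L[3][1] = (-1) / L[1][1] = -1.
  L[3][2] = (3) / L[2][2] = 3.
Step 4: L[3][3] = √(4) = 2.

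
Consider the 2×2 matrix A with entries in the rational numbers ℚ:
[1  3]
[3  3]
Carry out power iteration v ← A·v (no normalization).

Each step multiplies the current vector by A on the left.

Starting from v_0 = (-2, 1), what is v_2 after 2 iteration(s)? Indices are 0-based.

v_2 = (-8, -6)

v_0 = (-2, 1).
v_1 = A·v_0 = (1, -3).
v_2 = A·v_1 = (-8, -6).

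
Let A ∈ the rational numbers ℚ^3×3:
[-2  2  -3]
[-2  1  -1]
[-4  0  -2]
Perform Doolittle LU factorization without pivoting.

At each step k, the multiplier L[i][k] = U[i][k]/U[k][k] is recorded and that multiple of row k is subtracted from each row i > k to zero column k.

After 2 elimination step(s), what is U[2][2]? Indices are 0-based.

U[2][2] = -4

[col 0] pivot -2
  R1 -= 1*R0 → (0, -1, 2)  (L[1][0] := 1)
  R2 -= 2*R0 → (0, -4, 4)  (L[2][0] := 2)
[col 1] pivot -1
  R2 -= 4*R1 → (0, 0, -4)  (L[2][1] := 4)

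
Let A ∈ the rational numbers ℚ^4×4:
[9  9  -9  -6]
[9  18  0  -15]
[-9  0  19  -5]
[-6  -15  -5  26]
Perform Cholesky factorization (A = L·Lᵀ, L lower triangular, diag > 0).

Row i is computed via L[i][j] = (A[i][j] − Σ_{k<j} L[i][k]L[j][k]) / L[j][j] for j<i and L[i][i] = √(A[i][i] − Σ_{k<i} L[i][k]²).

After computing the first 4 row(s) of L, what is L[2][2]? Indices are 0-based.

L[2][2] = 1

Step 1: L[0][0] = √(9) = 3.
  L[1][0] = (9) / L[0][0] = 3.
Step 2: L[1][1] = √(9) = 3.
  L[2][0] = (-9) / L[0][0] = -3.
  L[2][1] = (9) / L[1][1] = 3.
Step 3: L[2][2] = √(1) = 1.
  L[3][0] = (-6) / L[0][0] = -2.
  L[3][1] = (-9) / L[1][1] = -3.
  L[3][2] = (-2) / L[2][2] = -2.
Step 4: L[3][3] = √(9) = 3.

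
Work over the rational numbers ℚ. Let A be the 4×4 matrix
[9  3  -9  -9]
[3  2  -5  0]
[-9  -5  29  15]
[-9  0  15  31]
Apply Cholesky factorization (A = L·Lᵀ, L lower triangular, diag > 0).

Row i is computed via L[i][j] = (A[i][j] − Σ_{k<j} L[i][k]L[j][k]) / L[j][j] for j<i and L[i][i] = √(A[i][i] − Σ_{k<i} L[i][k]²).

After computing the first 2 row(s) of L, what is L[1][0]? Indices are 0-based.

L[1][0] = 1

Step 1: L[0][0] = √(9) = 3.
  L[1][0] = (3) / L[0][0] = 1.
Step 2: L[1][1] = √(1) = 1.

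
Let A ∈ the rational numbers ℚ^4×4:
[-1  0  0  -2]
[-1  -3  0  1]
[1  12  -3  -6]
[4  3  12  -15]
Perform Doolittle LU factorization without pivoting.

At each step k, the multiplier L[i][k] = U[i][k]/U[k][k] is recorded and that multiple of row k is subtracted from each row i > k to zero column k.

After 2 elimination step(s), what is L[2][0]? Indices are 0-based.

L[2][0] = -1

[col 0] pivot -1
  R1 -= 1*R0 → (0, -3, 0, 3)  (L[1][0] := 1)
  R2 -= -1*R0 → (0, 12, -3, -8)  (L[2][0] := -1)
  R3 -= -4*R0 → (0, 3, 12, -23)  (L[3][0] := -4)
[col 1] pivot -3
  R2 -= -4*R1 → (0, 0, -3, 4)  (L[2][1] := -4)
  R3 -= -1*R1 → (0, 0, 12, -20)  (L[3][1] := -1)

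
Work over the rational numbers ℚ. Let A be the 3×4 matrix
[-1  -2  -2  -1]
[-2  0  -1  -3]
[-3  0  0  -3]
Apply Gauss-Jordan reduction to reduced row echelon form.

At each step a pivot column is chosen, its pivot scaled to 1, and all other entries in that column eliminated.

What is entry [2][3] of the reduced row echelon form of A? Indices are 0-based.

M[2][3] = 1

step 1: normalize row 0 (÷-1) = (1, 2, 2, 1)
  row 1: subtract -2×row0 = (0, 4, 3, -1)
  row 2: subtract -3×row0 = (0, 6, 6, 0)
step 2: normalize row 1 (÷4) = (0, 1, 3/4, -1/4)
  row 0: subtract 2×row1 = (1, 0, 1/2, 3/2)
  row 2: subtract 6×row1 = (0, 0, 3/2, 3/2)
step 3: normalize row 2 (÷3/2) = (0, 0, 1, 1)
  row 0: subtract 1/2×row2 = (1, 0, 0, 1)
  row 1: subtract 3/4×row2 = (0, 1, 0, -1)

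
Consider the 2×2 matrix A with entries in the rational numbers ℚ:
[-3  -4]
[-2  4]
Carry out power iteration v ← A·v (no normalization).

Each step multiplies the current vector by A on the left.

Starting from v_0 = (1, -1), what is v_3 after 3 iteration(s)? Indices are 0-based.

v_3 = (41, -146)

v_0 = (1, -1).
v_1 = A·v_0 = (1, -6).
v_2 = A·v_1 = (21, -26).
v_3 = A·v_2 = (41, -146).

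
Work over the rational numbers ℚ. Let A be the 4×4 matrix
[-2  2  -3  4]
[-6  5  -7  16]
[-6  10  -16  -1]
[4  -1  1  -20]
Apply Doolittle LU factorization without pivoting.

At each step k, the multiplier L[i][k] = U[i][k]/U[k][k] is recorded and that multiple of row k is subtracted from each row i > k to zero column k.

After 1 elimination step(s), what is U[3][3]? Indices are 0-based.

U[3][3] = -12

k=0: U[0][0]=-2
  eliminate (1,0): mult=3, new row 1: (0, -1, 2, 4); set L[1][0]=3
  eliminate (2,0): mult=3, new row 2: (0, 4, -7, -13); set L[2][0]=3
  eliminate (3,0): mult=-2, new row 3: (0, 3, -5, -12); set L[3][0]=-2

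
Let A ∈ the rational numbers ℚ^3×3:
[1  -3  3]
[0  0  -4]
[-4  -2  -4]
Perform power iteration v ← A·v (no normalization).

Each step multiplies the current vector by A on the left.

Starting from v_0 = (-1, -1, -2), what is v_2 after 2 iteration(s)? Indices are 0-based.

v_0 = (-1, -1, -2).
v_1 = A·v_0 = (-4, 8, 14).
v_2 = A·v_1 = (14, -56, -56).

v_2 = (14, -56, -56)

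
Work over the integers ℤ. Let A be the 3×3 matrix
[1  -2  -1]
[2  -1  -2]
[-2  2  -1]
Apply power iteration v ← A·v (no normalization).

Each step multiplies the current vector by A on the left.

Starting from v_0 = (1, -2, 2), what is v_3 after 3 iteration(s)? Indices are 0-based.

v_0 = (1, -2, 2).
v_1 = A·v_0 = (3, 0, -8).
v_2 = A·v_1 = (11, 22, 2).
v_3 = A·v_2 = (-35, -4, 20).

v_3 = (-35, -4, 20)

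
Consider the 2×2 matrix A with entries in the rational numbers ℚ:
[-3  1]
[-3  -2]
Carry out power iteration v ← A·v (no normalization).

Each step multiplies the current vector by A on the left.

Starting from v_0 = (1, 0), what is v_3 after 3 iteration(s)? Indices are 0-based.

v_3 = (-3, -48)

v_0 = (1, 0).
v_1 = A·v_0 = (-3, -3).
v_2 = A·v_1 = (6, 15).
v_3 = A·v_2 = (-3, -48).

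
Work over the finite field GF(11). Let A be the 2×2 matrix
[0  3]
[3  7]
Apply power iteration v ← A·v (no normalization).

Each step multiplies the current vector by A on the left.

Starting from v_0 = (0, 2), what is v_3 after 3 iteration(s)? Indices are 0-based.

v_0 = (0, 2).
v_1 = A·v_0 = (6, 3).
v_2 = A·v_1 = (9, 6).
v_3 = A·v_2 = (7, 3).

v_3 = (7, 3)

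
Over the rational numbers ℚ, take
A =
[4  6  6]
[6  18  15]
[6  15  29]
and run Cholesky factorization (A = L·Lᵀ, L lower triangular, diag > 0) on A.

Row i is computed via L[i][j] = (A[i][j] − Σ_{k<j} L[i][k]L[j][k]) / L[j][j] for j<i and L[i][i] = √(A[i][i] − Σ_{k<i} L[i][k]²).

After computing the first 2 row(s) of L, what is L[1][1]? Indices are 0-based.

L[1][1] = 3

Step 1: L[0][0] = √(4) = 2.
  L[1][0] = (6) / L[0][0] = 3.
Step 2: L[1][1] = √(9) = 3.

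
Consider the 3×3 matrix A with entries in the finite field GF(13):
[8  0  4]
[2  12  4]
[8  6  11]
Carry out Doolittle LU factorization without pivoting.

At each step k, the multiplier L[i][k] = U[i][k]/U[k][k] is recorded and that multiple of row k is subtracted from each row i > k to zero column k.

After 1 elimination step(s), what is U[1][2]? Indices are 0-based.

U[1][2] = 3

Step 1: pivot at (0,0) is 8.
  row1 ← row1 − (10)·row0  ⇒  L[1][0]=10, U row1=(0, 12, 3)
  row2 ← row2 − (1)·row0  ⇒  L[2][0]=1, U row2=(0, 6, 7)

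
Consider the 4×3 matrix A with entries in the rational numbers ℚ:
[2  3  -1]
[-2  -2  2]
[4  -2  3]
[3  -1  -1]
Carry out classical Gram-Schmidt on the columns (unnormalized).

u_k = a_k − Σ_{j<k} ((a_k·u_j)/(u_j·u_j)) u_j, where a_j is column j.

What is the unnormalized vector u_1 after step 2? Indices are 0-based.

Step 1: u_0 = a_0 = (2, -2, 4, 3).
Step 2: u_1 = a_1 − (-1/33)·u_0 = (101/33, -68/33, -62/33, -10/11).

u_1 = (101/33, -68/33, -62/33, -10/11)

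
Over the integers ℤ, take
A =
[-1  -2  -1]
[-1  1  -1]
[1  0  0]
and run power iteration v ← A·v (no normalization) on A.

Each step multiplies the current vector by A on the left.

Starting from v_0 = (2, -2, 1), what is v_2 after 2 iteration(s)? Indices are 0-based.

v_0 = (2, -2, 1).
v_1 = A·v_0 = (1, -5, 2).
v_2 = A·v_1 = (7, -8, 1).

v_2 = (7, -8, 1)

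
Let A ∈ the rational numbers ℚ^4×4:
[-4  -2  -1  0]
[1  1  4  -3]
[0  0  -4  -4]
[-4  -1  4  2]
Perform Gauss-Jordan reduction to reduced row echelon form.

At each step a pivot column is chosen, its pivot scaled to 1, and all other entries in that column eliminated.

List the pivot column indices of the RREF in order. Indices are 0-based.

[1] R0 /= -4  ⇒  (1, 1/2, 1/4, 0)
     R1 -= 1·R0  ⇒  (0, 1/2, 15/4, -3)
     R3 -= -4·R0  ⇒  (0, 1, 5, 2)
[2] R1 /= 1/2  ⇒  (0, 1, 15/2, -6)
     R0 -= 1/2·R1  ⇒  (1, 0, -7/2, 3)
     R3 -= 1·R1  ⇒  (0, 0, -5/2, 8)
[3] R2 /= -4  ⇒  (0, 0, 1, 1)
     R0 -= -7/2·R2  ⇒  (1, 0, 0, 13/2)
     R1 -= 15/2·R2  ⇒  (0, 1, 0, -27/2)
     R3 -= -5/2·R2  ⇒  (0, 0, 0, 21/2)
[4] R3 /= 21/2  ⇒  (0, 0, 0, 1)
     R0 -= 13/2·R3  ⇒  (1, 0, 0, 0)
     R1 -= -27/2·R3  ⇒  (0, 1, 0, 0)
     R2 -= 1·R3  ⇒  (0, 0, 1, 0)

pivot columns: 0, 1, 2, 3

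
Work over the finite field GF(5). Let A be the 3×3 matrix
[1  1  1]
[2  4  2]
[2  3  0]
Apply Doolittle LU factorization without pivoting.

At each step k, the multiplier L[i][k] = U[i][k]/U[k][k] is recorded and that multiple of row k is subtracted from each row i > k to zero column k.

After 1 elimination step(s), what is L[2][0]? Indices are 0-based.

Step 1: pivot at (0,0) is 1.
  row1 ← row1 − (2)·row0  ⇒  L[1][0]=2, U row1=(0, 2, 0)
  row2 ← row2 − (2)·row0  ⇒  L[2][0]=2, U row2=(0, 1, 3)

L[2][0] = 2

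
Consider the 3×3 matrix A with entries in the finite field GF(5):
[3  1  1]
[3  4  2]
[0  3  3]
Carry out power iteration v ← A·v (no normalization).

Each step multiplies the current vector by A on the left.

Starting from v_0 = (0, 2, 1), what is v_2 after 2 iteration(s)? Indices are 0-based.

v_2 = (3, 2, 2)

v_0 = (0, 2, 1).
v_1 = A·v_0 = (3, 0, 4).
v_2 = A·v_1 = (3, 2, 2).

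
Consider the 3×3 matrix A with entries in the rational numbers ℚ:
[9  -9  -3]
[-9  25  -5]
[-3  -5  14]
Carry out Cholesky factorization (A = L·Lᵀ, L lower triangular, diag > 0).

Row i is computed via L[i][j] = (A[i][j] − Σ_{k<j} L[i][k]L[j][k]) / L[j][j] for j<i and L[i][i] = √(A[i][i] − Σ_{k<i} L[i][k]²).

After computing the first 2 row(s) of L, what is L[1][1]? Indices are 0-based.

L[1][1] = 4

Step 1: L[0][0] = √(9) = 3.
  L[1][0] = (-9) / L[0][0] = -3.
Step 2: L[1][1] = √(16) = 4.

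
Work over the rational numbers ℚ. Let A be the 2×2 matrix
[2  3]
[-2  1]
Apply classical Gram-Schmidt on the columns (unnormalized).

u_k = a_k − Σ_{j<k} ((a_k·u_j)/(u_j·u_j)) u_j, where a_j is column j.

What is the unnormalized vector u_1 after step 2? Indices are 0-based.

u_1 = (2, 2)

Step 1: u_0 = a_0 = (2, -2).
Step 2: u_1 = a_1 − (1/2)·u_0 = (2, 2).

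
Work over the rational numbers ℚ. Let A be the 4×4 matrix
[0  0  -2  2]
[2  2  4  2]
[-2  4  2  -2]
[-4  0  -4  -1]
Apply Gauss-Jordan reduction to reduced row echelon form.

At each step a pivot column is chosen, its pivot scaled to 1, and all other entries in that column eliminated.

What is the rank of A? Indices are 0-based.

[1] R0 <-> R1
[1] R0 /= 2  ⇒  (1, 1, 2, 1)
     R2 -= -2·R0  ⇒  (0, 6, 6, 0)
     R3 -= -4·R0  ⇒  (0, 4, 4, 3)
[2] R1 <-> R2
[2] R1 /= 6  ⇒  (0, 1, 1, 0)
     R0 -= 1·R1  ⇒  (1, 0, 1, 1)
     R3 -= 4·R1  ⇒  (0, 0, 0, 3)
[3] R2 /= -2  ⇒  (0, 0, 1, -1)
     R0 -= 1·R2  ⇒  (1, 0, 0, 2)
     R1 -= 1·R2  ⇒  (0, 1, 0, 1)
[4] R3 /= 3  ⇒  (0, 0, 0, 1)
     R0 -= 2·R3  ⇒  (1, 0, 0, 0)
     R1 -= 1·R3  ⇒  (0, 1, 0, 0)
     R2 -= -1·R3  ⇒  (0, 0, 1, 0)

rank = 4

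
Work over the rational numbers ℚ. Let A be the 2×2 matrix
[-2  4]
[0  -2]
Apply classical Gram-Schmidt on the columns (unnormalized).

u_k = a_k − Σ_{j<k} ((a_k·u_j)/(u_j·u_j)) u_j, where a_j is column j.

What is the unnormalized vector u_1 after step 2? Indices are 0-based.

u_1 = (0, -2)

Step 1: u_0 = a_0 = (-2, 0).
Step 2: u_1 = a_1 − (-2)·u_0 = (0, -2).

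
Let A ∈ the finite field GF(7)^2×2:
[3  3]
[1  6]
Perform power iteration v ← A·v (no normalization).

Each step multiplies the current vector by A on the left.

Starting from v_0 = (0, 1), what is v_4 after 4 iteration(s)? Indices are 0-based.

v_0 = (0, 1).
v_1 = A·v_0 = (3, 6).
v_2 = A·v_1 = (6, 4).
v_3 = A·v_2 = (2, 2).
v_4 = A·v_3 = (5, 0).

v_4 = (5, 0)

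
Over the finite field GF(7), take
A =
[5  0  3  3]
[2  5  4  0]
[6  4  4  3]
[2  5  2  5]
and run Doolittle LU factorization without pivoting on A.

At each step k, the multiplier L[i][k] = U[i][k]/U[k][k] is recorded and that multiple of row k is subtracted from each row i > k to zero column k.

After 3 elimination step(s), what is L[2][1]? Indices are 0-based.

L[2][1] = 5

k=0: U[0][0]=5
  eliminate (1,0): mult=6, new row 1: (0, 5, 0, 3); set L[1][0]=6
  eliminate (2,0): mult=4, new row 2: (0, 4, 6, 5); set L[2][0]=4
  eliminate (3,0): mult=6, new row 3: (0, 5, 5, 1); set L[3][0]=6
k=1: U[1][1]=5
  eliminate (2,1): mult=5, new row 2: (0, 0, 6, 4); set L[2][1]=5
  eliminate (3,1): mult=1, new row 3: (0, 0, 5, 5); set L[3][1]=1
k=2: U[2][2]=6
  eliminate (3,2): mult=2, new row 3: (0, 0, 0, 4); set L[3][2]=2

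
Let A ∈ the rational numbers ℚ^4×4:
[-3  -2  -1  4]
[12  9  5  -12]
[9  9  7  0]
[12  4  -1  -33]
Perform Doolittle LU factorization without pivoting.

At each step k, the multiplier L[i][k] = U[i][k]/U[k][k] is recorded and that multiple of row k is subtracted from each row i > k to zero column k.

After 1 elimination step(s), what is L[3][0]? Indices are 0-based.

[col 0] pivot -3
  R1 -= -4*R0 → (0, 1, 1, 4)  (L[1][0] := -4)
  R2 -= -3*R0 → (0, 3, 4, 12)  (L[2][0] := -3)
  R3 -= -4*R0 → (0, -4, -5, -17)  (L[3][0] := -4)

L[3][0] = -4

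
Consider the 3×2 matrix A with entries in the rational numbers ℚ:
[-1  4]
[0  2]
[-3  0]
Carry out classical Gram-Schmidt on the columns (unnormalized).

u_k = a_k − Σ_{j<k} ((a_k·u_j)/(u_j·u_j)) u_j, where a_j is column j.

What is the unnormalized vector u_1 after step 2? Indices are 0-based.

u_1 = (18/5, 2, -6/5)

Step 1: u_0 = a_0 = (-1, 0, -3).
Step 2: u_1 = a_1 − (-2/5)·u_0 = (18/5, 2, -6/5).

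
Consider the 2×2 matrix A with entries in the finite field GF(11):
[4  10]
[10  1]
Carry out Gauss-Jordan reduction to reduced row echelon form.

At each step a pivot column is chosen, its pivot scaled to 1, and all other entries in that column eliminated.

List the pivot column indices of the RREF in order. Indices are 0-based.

pivot columns: 0, 1

[1] R0 /= 4  ⇒  (1, 8)
     R1 -= 10·R0  ⇒  (0, 9)
[2] R1 /= 9  ⇒  (0, 1)
     R0 -= 8·R1  ⇒  (1, 0)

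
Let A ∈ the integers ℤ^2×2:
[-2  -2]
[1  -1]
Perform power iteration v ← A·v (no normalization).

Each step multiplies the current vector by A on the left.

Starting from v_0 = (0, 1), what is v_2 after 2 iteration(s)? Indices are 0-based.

v_2 = (6, -1)

v_0 = (0, 1).
v_1 = A·v_0 = (-2, -1).
v_2 = A·v_1 = (6, -1).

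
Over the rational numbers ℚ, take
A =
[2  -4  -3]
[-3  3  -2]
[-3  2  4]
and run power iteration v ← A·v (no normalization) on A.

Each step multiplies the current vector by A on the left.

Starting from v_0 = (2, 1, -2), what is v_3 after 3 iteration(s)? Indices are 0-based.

v_3 = (244, 23, -370)

v_0 = (2, 1, -2).
v_1 = A·v_0 = (6, 1, -12).
v_2 = A·v_1 = (44, 9, -64).
v_3 = A·v_2 = (244, 23, -370).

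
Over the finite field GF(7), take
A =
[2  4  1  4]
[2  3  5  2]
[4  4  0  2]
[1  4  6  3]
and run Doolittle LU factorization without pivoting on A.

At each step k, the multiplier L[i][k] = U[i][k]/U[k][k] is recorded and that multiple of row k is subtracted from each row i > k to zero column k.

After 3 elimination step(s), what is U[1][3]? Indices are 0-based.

[col 0] pivot 2
  R1 -= 1*R0 → (0, 6, 4, 5)  (L[1][0] := 1)
  R2 -= 2*R0 → (0, 3, 5, 1)  (L[2][0] := 2)
  R3 -= 4*R0 → (0, 2, 2, 1)  (L[3][0] := 4)
[col 1] pivot 6
  R2 -= 4*R1 → (0, 0, 3, 2)  (L[2][1] := 4)
  R3 -= 5*R1 → (0, 0, 3, 4)  (L[3][1] := 5)
[col 2] pivot 3
  R3 -= 1*R2 → (0, 0, 0, 2)  (L[3][2] := 1)

U[1][3] = 5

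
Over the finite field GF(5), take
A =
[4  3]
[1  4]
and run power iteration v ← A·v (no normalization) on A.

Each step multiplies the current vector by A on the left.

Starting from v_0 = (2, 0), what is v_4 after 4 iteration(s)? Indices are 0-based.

v_0 = (2, 0).
v_1 = A·v_0 = (3, 2).
v_2 = A·v_1 = (3, 1).
v_3 = A·v_2 = (0, 2).
v_4 = A·v_3 = (1, 3).

v_4 = (1, 3)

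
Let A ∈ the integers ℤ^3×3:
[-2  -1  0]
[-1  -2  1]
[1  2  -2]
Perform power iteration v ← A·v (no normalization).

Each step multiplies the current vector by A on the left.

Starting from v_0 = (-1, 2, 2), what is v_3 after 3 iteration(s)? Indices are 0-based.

v_0 = (-1, 2, 2).
v_1 = A·v_0 = (0, -1, -1).
v_2 = A·v_1 = (1, 1, 0).
v_3 = A·v_2 = (-3, -3, 3).

v_3 = (-3, -3, 3)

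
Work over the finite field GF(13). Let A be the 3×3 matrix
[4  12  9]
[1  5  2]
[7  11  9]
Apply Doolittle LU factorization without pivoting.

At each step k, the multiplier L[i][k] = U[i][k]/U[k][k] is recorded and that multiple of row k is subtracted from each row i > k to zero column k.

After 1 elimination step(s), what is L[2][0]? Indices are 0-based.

Step 1: pivot at (0,0) is 4.
  row1 ← row1 − (10)·row0  ⇒  L[1][0]=10, U row1=(0, 2, 3)
  row2 ← row2 − (5)·row0  ⇒  L[2][0]=5, U row2=(0, 3, 3)

L[2][0] = 5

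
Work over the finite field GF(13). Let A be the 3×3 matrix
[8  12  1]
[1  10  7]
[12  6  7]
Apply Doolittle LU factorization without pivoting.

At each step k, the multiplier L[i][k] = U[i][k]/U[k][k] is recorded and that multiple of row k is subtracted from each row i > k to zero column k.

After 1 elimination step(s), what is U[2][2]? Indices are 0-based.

U[2][2] = 12

k=0: U[0][0]=8
  eliminate (1,0): mult=5, new row 1: (0, 2, 2); set L[1][0]=5
  eliminate (2,0): mult=8, new row 2: (0, 1, 12); set L[2][0]=8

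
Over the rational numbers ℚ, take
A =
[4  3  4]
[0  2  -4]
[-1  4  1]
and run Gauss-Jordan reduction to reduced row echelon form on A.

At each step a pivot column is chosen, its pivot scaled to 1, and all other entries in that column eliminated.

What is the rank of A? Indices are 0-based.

rank = 3

pivot(0,0)=4: scale R0 → (1, 3/4, 1)
  clear (2,0): R2 −= (-1)R0 → (0, 19/4, 2)
pivot(1,1)=2: scale R1 → (0, 1, -2)
  clear (0,1): R0 −= (3/4)R1 → (1, 0, 5/2)
  clear (2,1): R2 −= (19/4)R1 → (0, 0, 23/2)
pivot(2,2)=23/2: scale R2 → (0, 0, 1)
  clear (0,2): R0 −= (5/2)R2 → (1, 0, 0)
  clear (1,2): R1 −= (-2)R2 → (0, 1, 0)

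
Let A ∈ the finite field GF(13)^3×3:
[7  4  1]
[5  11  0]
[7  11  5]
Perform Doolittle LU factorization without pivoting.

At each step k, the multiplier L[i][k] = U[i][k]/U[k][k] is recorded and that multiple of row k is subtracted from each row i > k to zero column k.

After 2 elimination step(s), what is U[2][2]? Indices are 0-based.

Step 1: pivot at (0,0) is 7.
  row1 ← row1 − (10)·row0  ⇒  L[1][0]=10, U row1=(0, 10, 3)
  row2 ← row2 − (1)·row0  ⇒  L[2][0]=1, U row2=(0, 7, 4)
Step 2: pivot at (1,1) is 10.
  row2 ← row2 − (2)·row1  ⇒  L[2][1]=2, U row2=(0, 0, 11)

U[2][2] = 11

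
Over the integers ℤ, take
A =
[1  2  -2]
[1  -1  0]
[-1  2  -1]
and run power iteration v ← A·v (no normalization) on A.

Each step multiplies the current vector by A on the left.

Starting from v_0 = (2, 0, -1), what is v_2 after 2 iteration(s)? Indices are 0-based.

v_2 = (10, 2, 1)

v_0 = (2, 0, -1).
v_1 = A·v_0 = (4, 2, -1).
v_2 = A·v_1 = (10, 2, 1).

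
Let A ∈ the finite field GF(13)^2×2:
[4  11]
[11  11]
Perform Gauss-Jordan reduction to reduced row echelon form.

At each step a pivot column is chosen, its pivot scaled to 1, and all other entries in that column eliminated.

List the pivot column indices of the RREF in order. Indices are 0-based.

[1] R0 /= 4  ⇒  (1, 6)
     R1 -= 11·R0  ⇒  (0, 10)
[2] R1 /= 10  ⇒  (0, 1)
     R0 -= 6·R1  ⇒  (1, 0)

pivot columns: 0, 1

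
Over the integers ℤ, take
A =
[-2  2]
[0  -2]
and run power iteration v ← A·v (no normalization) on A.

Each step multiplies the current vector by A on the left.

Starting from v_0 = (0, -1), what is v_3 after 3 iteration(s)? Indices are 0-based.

v_3 = (-24, 8)

v_0 = (0, -1).
v_1 = A·v_0 = (-2, 2).
v_2 = A·v_1 = (8, -4).
v_3 = A·v_2 = (-24, 8).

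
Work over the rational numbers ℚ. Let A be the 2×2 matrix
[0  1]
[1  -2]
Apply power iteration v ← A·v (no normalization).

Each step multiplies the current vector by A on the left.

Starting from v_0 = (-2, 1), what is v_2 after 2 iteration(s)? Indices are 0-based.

v_2 = (-4, 9)

v_0 = (-2, 1).
v_1 = A·v_0 = (1, -4).
v_2 = A·v_1 = (-4, 9).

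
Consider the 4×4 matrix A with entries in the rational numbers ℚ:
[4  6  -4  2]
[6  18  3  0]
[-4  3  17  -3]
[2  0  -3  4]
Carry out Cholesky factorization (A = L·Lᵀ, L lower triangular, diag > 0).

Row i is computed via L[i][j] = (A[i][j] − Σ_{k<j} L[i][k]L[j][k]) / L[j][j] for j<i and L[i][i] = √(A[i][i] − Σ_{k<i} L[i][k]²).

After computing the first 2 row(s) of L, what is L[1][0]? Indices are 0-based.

Step 1: L[0][0] = √(4) = 2.
  L[1][0] = (6) / L[0][0] = 3.
Step 2: L[1][1] = √(9) = 3.

L[1][0] = 3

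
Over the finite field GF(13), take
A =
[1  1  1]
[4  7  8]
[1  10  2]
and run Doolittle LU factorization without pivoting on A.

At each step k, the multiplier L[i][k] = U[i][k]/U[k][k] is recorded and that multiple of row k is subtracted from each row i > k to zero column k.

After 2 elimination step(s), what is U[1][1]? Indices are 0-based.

U[1][1] = 3

k=0: U[0][0]=1
  eliminate (1,0): mult=4, new row 1: (0, 3, 4); set L[1][0]=4
  eliminate (2,0): mult=1, new row 2: (0, 9, 1); set L[2][0]=1
k=1: U[1][1]=3
  eliminate (2,1): mult=3, new row 2: (0, 0, 2); set L[2][1]=3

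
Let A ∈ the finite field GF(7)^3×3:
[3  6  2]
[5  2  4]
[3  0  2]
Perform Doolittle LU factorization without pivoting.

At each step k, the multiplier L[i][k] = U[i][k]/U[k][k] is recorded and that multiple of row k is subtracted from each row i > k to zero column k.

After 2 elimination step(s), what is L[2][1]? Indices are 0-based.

Step 1: pivot at (0,0) is 3.
  row1 ← row1 − (4)·row0  ⇒  L[1][0]=4, U row1=(0, 6, 3)
  row2 ← row2 − (1)·row0  ⇒  L[2][0]=1, U row2=(0, 1, 0)
Step 2: pivot at (1,1) is 6.
  row2 ← row2 − (6)·row1  ⇒  L[2][1]=6, U row2=(0, 0, 3)

L[2][1] = 6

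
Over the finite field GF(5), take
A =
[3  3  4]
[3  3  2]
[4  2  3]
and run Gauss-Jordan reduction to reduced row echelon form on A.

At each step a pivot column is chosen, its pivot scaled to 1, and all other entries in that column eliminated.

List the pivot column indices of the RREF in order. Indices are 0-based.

pivot columns: 0, 1, 2

step 1: normalize row 0 (÷3) = (1, 1, 3)
  row 1: subtract 3×row0 = (0, 0, 3)
  row 2: subtract 4×row0 = (0, 3, 1)
step 2: exchange rows 1,2
step 2: normalize row 1 (÷3) = (0, 1, 2)
  row 0: subtract 1×row1 = (1, 0, 1)
step 3: normalize row 2 (÷3) = (0, 0, 1)
  row 0: subtract 1×row2 = (1, 0, 0)
  row 1: subtract 2×row2 = (0, 1, 0)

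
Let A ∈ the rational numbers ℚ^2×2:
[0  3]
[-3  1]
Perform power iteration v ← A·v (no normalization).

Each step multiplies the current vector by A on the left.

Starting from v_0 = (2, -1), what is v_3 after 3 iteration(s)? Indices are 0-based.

v_3 = (6, 65)

v_0 = (2, -1).
v_1 = A·v_0 = (-3, -7).
v_2 = A·v_1 = (-21, 2).
v_3 = A·v_2 = (6, 65).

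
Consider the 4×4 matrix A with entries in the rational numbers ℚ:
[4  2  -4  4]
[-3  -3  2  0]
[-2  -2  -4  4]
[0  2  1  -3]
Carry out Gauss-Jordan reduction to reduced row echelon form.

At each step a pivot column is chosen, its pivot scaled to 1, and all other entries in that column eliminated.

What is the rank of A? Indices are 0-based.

[1] R0 /= 4  ⇒  (1, 1/2, -1, 1)
     R1 -= -3·R0  ⇒  (0, -3/2, -1, 3)
     R2 -= -2·R0  ⇒  (0, -1, -6, 6)
[2] R1 /= -3/2  ⇒  (0, 1, 2/3, -2)
     R0 -= 1/2·R1  ⇒  (1, 0, -4/3, 2)
     R2 -= -1·R1  ⇒  (0, 0, -16/3, 4)
     R3 -= 2·R1  ⇒  (0, 0, -1/3, 1)
[3] R2 /= -16/3  ⇒  (0, 0, 1, -3/4)
     R0 -= -4/3·R2  ⇒  (1, 0, 0, 1)
     R1 -= 2/3·R2  ⇒  (0, 1, 0, -3/2)
     R3 -= -1/3·R2  ⇒  (0, 0, 0, 3/4)
[4] R3 /= 3/4  ⇒  (0, 0, 0, 1)
     R0 -= 1·R3  ⇒  (1, 0, 0, 0)
     R1 -= -3/2·R3  ⇒  (0, 1, 0, 0)
     R2 -= -3/4·R3  ⇒  (0, 0, 1, 0)

rank = 4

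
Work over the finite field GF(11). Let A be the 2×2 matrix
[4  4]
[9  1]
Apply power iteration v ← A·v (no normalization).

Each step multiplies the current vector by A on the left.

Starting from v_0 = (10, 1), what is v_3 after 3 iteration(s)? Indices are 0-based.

v_3 = (5, 1)

v_0 = (10, 1).
v_1 = A·v_0 = (0, 3).
v_2 = A·v_1 = (1, 3).
v_3 = A·v_2 = (5, 1).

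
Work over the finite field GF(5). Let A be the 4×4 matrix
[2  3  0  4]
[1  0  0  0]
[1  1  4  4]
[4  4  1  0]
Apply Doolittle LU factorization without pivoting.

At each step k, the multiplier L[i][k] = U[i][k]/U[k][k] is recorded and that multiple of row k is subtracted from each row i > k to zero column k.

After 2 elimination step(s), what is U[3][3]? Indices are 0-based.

k=0: U[0][0]=2
  eliminate (1,0): mult=3, new row 1: (0, 1, 0, 3); set L[1][0]=3
  eliminate (2,0): mult=3, new row 2: (0, 2, 4, 2); set L[2][0]=3
  eliminate (3,0): mult=2, new row 3: (0, 3, 1, 2); set L[3][0]=2
k=1: U[1][1]=1
  eliminate (2,1): mult=2, new row 2: (0, 0, 4, 1); set L[2][1]=2
  eliminate (3,1): mult=3, new row 3: (0, 0, 1, 3); set L[3][1]=3

U[3][3] = 3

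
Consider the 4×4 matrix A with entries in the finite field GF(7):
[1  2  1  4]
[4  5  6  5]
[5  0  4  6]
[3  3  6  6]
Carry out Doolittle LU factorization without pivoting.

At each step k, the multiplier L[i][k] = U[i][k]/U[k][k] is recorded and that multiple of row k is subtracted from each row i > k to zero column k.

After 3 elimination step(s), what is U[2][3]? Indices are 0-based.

k=0: U[0][0]=1
  eliminate (1,0): mult=4, new row 1: (0, 4, 2, 3); set L[1][0]=4
  eliminate (2,0): mult=5, new row 2: (0, 4, 6, 0); set L[2][0]=5
  eliminate (3,0): mult=3, new row 3: (0, 4, 3, 1); set L[3][0]=3
k=1: U[1][1]=4
  eliminate (2,1): mult=1, new row 2: (0, 0, 4, 4); set L[2][1]=1
  eliminate (3,1): mult=1, new row 3: (0, 0, 1, 5); set L[3][1]=1
k=2: U[2][2]=4
  eliminate (3,2): mult=2, new row 3: (0, 0, 0, 4); set L[3][2]=2

U[2][3] = 4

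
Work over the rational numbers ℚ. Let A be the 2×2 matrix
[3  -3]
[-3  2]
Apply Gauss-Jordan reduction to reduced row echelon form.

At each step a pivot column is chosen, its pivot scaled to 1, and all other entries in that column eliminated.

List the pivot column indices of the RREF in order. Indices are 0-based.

pivot(0,0)=3: scale R0 → (1, -1)
  clear (1,0): R1 −= (-3)R0 → (0, -1)
pivot(1,1)=-1: scale R1 → (0, 1)
  clear (0,1): R0 −= (-1)R1 → (1, 0)

pivot columns: 0, 1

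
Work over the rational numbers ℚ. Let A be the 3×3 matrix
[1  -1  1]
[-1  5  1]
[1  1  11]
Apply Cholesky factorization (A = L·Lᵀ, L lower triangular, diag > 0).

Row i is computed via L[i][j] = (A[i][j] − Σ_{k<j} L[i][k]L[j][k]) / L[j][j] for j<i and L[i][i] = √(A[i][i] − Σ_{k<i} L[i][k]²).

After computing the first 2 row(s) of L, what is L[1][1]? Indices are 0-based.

L[1][1] = 2

Step 1: L[0][0] = √(1) = 1.
  L[1][0] = (-1) / L[0][0] = -1.
Step 2: L[1][1] = √(4) = 2.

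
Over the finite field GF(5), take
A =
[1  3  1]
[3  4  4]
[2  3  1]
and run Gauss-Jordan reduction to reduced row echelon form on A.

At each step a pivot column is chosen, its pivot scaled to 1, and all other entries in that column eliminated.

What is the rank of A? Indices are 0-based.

rank = 3

step 1: normalize row 0 (÷1) = (1, 3, 1)
  row 1: subtract 3×row0 = (0, 0, 1)
  row 2: subtract 2×row0 = (0, 2, 4)
step 2: exchange rows 1,2
step 2: normalize row 1 (÷2) = (0, 1, 2)
  row 0: subtract 3×row1 = (1, 0, 0)
step 3: normalize row 2 (÷1) = (0, 0, 1)
  row 1: subtract 2×row2 = (0, 1, 0)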